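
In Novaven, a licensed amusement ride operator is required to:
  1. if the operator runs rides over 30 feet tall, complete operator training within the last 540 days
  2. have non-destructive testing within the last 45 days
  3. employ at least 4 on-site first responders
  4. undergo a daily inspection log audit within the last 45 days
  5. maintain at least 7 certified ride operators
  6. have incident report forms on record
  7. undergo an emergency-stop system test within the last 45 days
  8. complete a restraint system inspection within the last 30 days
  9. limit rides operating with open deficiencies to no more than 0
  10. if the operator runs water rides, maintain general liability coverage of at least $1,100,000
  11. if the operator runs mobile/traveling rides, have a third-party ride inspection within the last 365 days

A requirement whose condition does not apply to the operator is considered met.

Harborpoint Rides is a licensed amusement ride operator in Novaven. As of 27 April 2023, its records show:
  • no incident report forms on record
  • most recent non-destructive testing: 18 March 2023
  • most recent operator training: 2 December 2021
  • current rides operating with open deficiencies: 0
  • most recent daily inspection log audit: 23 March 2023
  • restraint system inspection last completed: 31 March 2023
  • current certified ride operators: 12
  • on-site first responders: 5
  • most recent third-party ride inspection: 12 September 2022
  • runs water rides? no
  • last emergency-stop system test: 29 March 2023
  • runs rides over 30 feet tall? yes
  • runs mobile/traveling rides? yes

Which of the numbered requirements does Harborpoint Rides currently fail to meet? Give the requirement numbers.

1. condition 'runs rides over 30 feet tall' holds; operator training 511 days ago vs limit 540 → met
2. non-destructive testing 40 days ago vs limit 45 → met
3. on-site first responders 5 ≥ 4 → met
4. daily inspection log audit 35 days ago vs limit 45 → met
5. certified ride operators 12 ≥ 7 → met
6. incident report forms absent → not met
7. emergency-stop system test 29 days ago vs limit 45 → met
8. restraint system inspection 27 days ago vs limit 30 → met
9. rides operating with open deficiencies 0 ≤ 0 → met
10. condition 'runs water rides' does not hold → requirement n/a → met
11. condition 'runs mobile/traveling rides' holds; third-party ride inspection 227 days ago vs limit 365 → met
Not met: 6

6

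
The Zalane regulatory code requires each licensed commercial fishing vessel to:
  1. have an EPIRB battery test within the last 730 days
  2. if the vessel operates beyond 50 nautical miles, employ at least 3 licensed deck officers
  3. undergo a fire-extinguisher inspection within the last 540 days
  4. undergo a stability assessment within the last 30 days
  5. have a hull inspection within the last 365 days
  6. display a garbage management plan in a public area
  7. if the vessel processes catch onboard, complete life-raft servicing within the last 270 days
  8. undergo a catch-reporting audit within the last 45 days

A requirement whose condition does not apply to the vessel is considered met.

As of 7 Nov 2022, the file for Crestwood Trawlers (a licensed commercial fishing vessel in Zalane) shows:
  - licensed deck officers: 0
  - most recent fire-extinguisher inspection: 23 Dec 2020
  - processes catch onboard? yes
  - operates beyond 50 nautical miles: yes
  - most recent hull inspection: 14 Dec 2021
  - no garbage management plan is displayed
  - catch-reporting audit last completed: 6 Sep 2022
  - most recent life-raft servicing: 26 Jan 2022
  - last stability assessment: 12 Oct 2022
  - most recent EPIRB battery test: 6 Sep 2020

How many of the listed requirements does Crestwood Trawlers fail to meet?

1. EPIRB battery test 792 days ago vs limit 730 → not met
2. condition 'operates beyond 50 nautical miles' holds; licensed deck officers 0 < 3 → not met
3. fire-extinguisher inspection 684 days ago vs limit 540 → not met
4. stability assessment 26 days ago vs limit 30 → met
5. hull inspection 328 days ago vs limit 365 → met
6. garbage management plan absent → not met
7. condition 'processes catch onboard' holds; life-raft servicing 285 days ago vs limit 270 → not met
8. catch-reporting audit 62 days ago vs limit 45 → not met
Not met: 6 of 8

6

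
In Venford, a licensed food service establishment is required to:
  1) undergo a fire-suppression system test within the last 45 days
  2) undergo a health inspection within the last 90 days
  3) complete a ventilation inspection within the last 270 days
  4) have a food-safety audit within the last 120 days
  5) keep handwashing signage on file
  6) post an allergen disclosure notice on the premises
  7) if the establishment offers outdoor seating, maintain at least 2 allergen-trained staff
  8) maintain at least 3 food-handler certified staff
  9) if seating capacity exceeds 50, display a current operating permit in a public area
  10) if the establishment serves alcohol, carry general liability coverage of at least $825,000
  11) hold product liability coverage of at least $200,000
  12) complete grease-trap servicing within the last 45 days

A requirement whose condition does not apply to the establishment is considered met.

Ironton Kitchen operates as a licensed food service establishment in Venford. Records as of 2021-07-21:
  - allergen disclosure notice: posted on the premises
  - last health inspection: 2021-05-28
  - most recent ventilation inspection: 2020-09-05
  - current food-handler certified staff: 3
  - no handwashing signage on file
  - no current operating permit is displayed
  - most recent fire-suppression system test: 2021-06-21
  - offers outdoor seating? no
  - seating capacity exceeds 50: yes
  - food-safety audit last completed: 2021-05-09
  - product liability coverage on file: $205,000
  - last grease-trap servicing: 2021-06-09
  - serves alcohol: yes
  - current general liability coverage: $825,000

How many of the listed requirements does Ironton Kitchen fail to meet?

3

1. fire-suppression system test 30 days ago vs limit 45 → met
2. health inspection 54 days ago vs limit 90 → met
3. ventilation inspection 319 days ago vs limit 270 → not met
4. food-safety audit 73 days ago vs limit 120 → met
5. handwashing signage absent → not met
6. allergen disclosure notice present → met
7. condition 'offers outdoor seating' does not hold → requirement n/a → met
8. food-handler certified staff 3 ≥ 3 → met
9. condition 'seating capacity exceeds 50' holds; current operating permit absent → not met
10. condition 'serves alcohol' holds; general liability coverage $825,000 ≥ $825,000 → met
11. product liability coverage $205,000 ≥ $200,000 → met
12. grease-trap servicing 42 days ago vs limit 45 → met
Not met: 3 of 12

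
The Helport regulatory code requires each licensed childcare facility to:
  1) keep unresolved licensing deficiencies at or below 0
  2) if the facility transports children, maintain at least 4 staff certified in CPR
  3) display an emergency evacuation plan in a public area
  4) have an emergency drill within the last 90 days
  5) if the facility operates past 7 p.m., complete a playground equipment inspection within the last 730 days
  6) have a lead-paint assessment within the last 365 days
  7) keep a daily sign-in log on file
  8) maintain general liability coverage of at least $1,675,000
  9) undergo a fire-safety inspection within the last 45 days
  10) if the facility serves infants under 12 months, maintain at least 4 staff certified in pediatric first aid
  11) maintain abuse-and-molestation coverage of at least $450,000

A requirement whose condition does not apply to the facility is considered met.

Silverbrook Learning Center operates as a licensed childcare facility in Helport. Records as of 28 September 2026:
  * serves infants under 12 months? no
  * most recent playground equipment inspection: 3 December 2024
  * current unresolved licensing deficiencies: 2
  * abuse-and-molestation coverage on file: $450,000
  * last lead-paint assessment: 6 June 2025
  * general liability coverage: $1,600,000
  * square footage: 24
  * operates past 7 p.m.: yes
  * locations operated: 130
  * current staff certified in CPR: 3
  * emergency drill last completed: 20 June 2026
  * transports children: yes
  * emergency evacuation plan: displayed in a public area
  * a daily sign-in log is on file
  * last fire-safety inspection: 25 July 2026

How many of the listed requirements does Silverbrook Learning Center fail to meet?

1. unresolved licensing deficiencies 2 > 0 → not met
2. condition 'transports children' holds; staff certified in CPR 3 < 4 → not met
3. emergency evacuation plan present → met
4. emergency drill 100 days ago vs limit 90 → not met
5. condition 'operates past 7 p.m.' holds; playground equipment inspection 664 days ago vs limit 730 → met
6. lead-paint assessment 479 days ago vs limit 365 → not met
7. daily sign-in log present → met
8. general liability coverage $1,600,000 < $1,675,000 → not met
9. fire-safety inspection 65 days ago vs limit 45 → not met
10. condition 'serves infants under 12 months' does not hold → requirement n/a → met
11. abuse-and-molestation coverage $450,000 ≥ $450,000 → met
Not met: 6 of 11

6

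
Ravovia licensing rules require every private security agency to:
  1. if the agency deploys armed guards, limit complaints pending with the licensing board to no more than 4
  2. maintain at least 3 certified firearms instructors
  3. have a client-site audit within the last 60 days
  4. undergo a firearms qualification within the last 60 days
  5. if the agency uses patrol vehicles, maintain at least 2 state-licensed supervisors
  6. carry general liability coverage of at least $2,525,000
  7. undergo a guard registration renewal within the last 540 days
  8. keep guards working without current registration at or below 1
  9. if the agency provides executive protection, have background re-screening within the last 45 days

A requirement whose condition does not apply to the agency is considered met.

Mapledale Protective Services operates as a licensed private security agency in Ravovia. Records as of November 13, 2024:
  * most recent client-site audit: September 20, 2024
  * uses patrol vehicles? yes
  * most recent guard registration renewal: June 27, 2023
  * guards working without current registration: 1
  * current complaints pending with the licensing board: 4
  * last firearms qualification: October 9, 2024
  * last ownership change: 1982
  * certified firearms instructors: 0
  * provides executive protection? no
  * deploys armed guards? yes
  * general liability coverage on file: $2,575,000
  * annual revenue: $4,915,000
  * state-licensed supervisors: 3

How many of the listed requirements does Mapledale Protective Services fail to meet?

1

1. condition 'deploys armed guards' holds; complaints pending with the licensing board 4 ≤ 4 → met
2. certified firearms instructors 0 < 3 → not met
3. client-site audit 54 days ago vs limit 60 → met
4. firearms qualification 35 days ago vs limit 60 → met
5. condition 'uses patrol vehicles' holds; state-licensed supervisors 3 ≥ 2 → met
6. general liability coverage $2,575,000 ≥ $2,525,000 → met
7. guard registration renewal 505 days ago vs limit 540 → met
8. guards working without current registration 1 ≤ 1 → met
9. condition 'provides executive protection' does not hold → requirement n/a → met
Not met: 1 of 9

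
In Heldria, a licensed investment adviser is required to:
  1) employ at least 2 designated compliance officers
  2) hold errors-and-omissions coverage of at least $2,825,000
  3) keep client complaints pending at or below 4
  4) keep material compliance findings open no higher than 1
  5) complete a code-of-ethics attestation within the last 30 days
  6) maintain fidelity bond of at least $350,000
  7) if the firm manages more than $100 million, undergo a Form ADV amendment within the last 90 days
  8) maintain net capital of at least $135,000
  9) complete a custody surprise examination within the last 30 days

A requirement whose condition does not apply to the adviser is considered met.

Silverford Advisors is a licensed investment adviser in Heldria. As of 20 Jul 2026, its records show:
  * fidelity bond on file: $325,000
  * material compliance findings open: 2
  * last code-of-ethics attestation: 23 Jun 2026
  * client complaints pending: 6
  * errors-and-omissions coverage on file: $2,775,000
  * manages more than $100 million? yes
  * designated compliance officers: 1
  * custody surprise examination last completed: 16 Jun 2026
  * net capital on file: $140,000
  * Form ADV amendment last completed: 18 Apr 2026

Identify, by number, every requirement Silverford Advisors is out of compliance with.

1, 2, 3, 4, 6, 7, 9

1. designated compliance officers 1 < 2 → not met
2. errors-and-omissions coverage $2,775,000 < $2,825,000 → not met
3. client complaints pending 6 > 4 → not met
4. material compliance findings open 2 > 1 → not met
5. code-of-ethics attestation 27 days ago vs limit 30 → met
6. fidelity bond $325,000 < $350,000 → not met
7. condition 'manages more than $100 million' holds; Form ADV amendment 93 days ago vs limit 90 → not met
8. net capital $140,000 ≥ $135,000 → met
9. custody surprise examination 34 days ago vs limit 30 → not met
Not met: 1, 2, 3, 4, 6, 7, 9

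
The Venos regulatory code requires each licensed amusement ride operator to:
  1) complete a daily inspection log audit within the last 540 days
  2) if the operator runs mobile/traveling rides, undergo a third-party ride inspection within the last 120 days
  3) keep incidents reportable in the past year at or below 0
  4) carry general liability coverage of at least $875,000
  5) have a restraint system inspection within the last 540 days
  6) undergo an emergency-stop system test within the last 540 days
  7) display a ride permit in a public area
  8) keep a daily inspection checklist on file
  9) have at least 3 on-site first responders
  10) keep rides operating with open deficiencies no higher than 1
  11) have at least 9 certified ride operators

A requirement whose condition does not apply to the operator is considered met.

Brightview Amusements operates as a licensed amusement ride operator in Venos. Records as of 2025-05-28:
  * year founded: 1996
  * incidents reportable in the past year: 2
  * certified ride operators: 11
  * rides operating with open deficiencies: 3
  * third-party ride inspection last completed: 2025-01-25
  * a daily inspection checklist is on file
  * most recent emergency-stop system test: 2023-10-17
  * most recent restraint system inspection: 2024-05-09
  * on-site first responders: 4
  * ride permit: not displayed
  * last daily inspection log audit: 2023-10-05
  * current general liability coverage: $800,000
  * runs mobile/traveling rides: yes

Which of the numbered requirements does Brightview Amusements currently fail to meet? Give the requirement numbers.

1, 2, 3, 4, 6, 7, 10

1. daily inspection log audit 601 days ago vs limit 540 → not met
2. condition 'runs mobile/traveling rides' holds; third-party ride inspection 123 days ago vs limit 120 → not met
3. incidents reportable in the past year 2 > 0 → not met
4. general liability coverage $800,000 < $875,000 → not met
5. restraint system inspection 384 days ago vs limit 540 → met
6. emergency-stop system test 589 days ago vs limit 540 → not met
7. ride permit absent → not met
8. daily inspection checklist present → met
9. on-site first responders 4 ≥ 3 → met
10. rides operating with open deficiencies 3 > 1 → not met
11. certified ride operators 11 ≥ 9 → met
Not met: 1, 2, 3, 4, 6, 7, 10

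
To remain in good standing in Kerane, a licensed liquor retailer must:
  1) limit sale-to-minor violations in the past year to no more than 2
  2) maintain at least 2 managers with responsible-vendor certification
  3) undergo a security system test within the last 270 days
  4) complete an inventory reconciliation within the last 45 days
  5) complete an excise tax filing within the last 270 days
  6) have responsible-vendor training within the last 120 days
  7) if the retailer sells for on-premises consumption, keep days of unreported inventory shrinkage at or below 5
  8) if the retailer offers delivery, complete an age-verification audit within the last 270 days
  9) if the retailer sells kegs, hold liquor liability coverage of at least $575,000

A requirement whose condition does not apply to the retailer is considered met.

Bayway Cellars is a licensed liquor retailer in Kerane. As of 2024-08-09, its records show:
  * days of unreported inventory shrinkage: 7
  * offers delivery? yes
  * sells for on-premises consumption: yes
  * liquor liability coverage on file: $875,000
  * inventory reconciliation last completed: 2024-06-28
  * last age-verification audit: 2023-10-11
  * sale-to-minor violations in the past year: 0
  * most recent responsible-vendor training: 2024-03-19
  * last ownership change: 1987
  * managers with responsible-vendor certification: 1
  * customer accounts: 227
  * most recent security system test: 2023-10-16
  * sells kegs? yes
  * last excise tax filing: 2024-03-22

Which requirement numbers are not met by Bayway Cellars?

2, 3, 6, 7, 8

1. sale-to-minor violations in the past year 0 ≤ 2 → met
2. managers with responsible-vendor certification 1 < 2 → not met
3. security system test 298 days ago vs limit 270 → not met
4. inventory reconciliation 42 days ago vs limit 45 → met
5. excise tax filing 140 days ago vs limit 270 → met
6. responsible-vendor training 143 days ago vs limit 120 → not met
7. condition 'sells for on-premises consumption' holds; days of unreported inventory shrinkage 7 > 5 → not met
8. condition 'offers delivery' holds; age-verification audit 303 days ago vs limit 270 → not met
9. condition 'sells kegs' holds; liquor liability coverage $875,000 ≥ $575,000 → met
Not met: 2, 3, 6, 7, 8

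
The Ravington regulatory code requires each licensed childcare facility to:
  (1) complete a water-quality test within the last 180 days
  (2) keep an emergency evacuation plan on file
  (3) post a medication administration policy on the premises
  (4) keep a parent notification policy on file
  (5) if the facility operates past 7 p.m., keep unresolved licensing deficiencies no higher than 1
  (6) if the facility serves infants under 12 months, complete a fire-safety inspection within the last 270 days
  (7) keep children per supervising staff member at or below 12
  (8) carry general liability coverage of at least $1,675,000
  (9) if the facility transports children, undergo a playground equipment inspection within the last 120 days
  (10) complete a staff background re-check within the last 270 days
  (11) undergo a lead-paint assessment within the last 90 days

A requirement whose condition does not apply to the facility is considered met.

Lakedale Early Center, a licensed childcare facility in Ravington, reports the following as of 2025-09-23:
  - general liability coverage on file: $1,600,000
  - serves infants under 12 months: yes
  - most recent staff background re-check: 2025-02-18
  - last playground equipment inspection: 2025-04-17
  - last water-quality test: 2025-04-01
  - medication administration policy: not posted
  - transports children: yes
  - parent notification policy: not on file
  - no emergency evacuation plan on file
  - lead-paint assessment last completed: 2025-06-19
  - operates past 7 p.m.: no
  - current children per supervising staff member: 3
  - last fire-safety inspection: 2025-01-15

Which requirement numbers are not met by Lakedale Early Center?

1. water-quality test 175 days ago vs limit 180 → met
2. emergency evacuation plan absent → not met
3. medication administration policy absent → not met
4. parent notification policy absent → not met
5. condition 'operates past 7 p.m.' does not hold → requirement n/a → met
6. condition 'serves infants under 12 months' holds; fire-safety inspection 251 days ago vs limit 270 → met
7. children per supervising staff member 3 ≤ 12 → met
8. general liability coverage $1,600,000 < $1,675,000 → not met
9. condition 'transports children' holds; playground equipment inspection 159 days ago vs limit 120 → not met
10. staff background re-check 217 days ago vs limit 270 → met
11. lead-paint assessment 96 days ago vs limit 90 → not met
Not met: 2, 3, 4, 8, 9, 11

2, 3, 4, 8, 9, 11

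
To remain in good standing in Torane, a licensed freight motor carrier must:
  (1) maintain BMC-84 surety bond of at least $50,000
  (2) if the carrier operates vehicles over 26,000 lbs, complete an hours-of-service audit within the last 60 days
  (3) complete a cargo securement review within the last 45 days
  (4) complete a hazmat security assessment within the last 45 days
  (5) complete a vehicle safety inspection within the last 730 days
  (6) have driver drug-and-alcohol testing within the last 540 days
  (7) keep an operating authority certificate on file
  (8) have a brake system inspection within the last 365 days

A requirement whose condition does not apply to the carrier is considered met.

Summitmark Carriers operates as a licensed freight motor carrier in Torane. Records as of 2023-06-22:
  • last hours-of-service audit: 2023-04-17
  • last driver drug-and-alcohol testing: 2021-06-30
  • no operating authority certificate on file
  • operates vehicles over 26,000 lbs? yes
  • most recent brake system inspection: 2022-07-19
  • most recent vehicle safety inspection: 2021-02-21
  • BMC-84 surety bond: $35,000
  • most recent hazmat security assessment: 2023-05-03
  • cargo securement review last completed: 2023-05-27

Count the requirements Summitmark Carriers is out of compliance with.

6

1. BMC-84 surety bond $35,000 < $50,000 → not met
2. condition 'operates vehicles over 26,000 lbs' holds; hours-of-service audit 66 days ago vs limit 60 → not met
3. cargo securement review 26 days ago vs limit 45 → met
4. hazmat security assessment 50 days ago vs limit 45 → not met
5. vehicle safety inspection 851 days ago vs limit 730 → not met
6. driver drug-and-alcohol testing 722 days ago vs limit 540 → not met
7. operating authority certificate absent → not met
8. brake system inspection 338 days ago vs limit 365 → met
Not met: 6 of 8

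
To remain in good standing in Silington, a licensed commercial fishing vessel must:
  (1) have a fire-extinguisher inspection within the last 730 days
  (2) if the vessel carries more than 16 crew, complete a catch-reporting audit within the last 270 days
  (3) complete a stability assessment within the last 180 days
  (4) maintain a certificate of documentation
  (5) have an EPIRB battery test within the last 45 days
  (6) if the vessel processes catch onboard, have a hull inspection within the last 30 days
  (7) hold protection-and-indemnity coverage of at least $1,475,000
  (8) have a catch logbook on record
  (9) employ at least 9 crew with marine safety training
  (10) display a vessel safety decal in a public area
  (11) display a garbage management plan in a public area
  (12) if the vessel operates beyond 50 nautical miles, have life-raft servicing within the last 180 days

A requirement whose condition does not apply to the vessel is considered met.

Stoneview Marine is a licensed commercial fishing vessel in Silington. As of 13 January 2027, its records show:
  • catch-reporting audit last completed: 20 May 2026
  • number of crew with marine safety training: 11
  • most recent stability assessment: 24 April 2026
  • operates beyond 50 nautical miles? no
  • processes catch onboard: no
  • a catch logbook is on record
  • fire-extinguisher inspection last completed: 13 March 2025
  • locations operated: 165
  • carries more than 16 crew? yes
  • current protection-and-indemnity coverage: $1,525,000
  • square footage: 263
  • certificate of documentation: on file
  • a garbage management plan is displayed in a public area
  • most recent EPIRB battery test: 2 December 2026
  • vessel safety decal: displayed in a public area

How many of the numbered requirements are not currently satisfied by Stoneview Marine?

1. fire-extinguisher inspection 671 days ago vs limit 730 → met
2. condition 'carries more than 16 crew' holds; catch-reporting audit 238 days ago vs limit 270 → met
3. stability assessment 264 days ago vs limit 180 → not met
4. certificate of documentation present → met
5. EPIRB battery test 42 days ago vs limit 45 → met
6. condition 'processes catch onboard' does not hold → requirement n/a → met
7. protection-and-indemnity coverage $1,525,000 ≥ $1,475,000 → met
8. catch logbook present → met
9. crew with marine safety training 11 ≥ 9 → met
10. vessel safety decal present → met
11. garbage management plan present → met
12. condition 'operates beyond 50 nautical miles' does not hold → requirement n/a → met
Not met: 1 of 12

1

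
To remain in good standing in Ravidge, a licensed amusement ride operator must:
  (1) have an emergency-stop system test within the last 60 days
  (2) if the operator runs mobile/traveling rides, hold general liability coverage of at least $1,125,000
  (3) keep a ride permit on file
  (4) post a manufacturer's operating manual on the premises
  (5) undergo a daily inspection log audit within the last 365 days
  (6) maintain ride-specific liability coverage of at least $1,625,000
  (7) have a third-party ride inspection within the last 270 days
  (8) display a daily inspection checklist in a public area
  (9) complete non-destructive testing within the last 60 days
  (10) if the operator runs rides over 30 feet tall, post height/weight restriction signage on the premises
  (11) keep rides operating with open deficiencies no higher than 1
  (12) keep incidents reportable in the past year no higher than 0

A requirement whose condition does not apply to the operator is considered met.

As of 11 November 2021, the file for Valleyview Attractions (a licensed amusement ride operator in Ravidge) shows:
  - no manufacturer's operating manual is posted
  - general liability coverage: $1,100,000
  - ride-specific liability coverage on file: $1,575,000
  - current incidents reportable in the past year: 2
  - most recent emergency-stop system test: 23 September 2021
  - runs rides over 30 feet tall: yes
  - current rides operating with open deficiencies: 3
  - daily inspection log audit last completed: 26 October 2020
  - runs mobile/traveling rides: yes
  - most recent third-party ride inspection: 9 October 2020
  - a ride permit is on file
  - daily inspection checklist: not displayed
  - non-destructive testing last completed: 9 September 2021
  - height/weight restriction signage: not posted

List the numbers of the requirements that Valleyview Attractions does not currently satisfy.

2, 4, 5, 6, 7, 8, 9, 10, 11, 12

1. emergency-stop system test 49 days ago vs limit 60 → met
2. condition 'runs mobile/traveling rides' holds; general liability coverage $1,100,000 < $1,125,000 → not met
3. ride permit present → met
4. manufacturer's operating manual absent → not met
5. daily inspection log audit 381 days ago vs limit 365 → not met
6. ride-specific liability coverage $1,575,000 < $1,625,000 → not met
7. third-party ride inspection 398 days ago vs limit 270 → not met
8. daily inspection checklist absent → not met
9. non-destructive testing 63 days ago vs limit 60 → not met
10. condition 'runs rides over 30 feet tall' holds; height/weight restriction signage absent → not met
11. rides operating with open deficiencies 3 > 1 → not met
12. incidents reportable in the past year 2 > 0 → not met
Not met: 2, 4, 5, 6, 7, 8, 9, 10, 11, 12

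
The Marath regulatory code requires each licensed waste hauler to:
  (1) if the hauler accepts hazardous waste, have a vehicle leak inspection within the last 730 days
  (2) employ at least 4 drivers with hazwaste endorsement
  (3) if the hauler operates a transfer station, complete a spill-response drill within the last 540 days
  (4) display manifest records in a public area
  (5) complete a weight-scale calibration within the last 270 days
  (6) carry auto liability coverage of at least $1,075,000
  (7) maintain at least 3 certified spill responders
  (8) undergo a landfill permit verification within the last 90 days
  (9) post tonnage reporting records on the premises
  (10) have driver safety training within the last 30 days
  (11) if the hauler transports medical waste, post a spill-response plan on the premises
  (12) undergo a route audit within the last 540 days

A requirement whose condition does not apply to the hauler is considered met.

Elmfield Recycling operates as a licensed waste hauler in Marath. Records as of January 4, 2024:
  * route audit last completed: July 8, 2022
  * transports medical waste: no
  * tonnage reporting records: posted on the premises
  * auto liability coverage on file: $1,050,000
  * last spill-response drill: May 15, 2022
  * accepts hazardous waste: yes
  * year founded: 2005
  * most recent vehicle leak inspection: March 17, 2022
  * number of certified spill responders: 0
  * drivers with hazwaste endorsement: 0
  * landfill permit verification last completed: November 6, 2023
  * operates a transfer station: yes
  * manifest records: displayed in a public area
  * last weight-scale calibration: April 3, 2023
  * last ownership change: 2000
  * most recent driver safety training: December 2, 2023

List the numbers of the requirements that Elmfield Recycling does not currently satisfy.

2, 3, 5, 6, 7, 10, 12

1. condition 'accepts hazardous waste' holds; vehicle leak inspection 658 days ago vs limit 730 → met
2. drivers with hazwaste endorsement 0 < 4 → not met
3. condition 'operates a transfer station' holds; spill-response drill 599 days ago vs limit 540 → not met
4. manifest records present → met
5. weight-scale calibration 276 days ago vs limit 270 → not met
6. auto liability coverage $1,050,000 < $1,075,000 → not met
7. certified spill responders 0 < 3 → not met
8. landfill permit verification 59 days ago vs limit 90 → met
9. tonnage reporting records present → met
10. driver safety training 33 days ago vs limit 30 → not met
11. condition 'transports medical waste' does not hold → requirement n/a → met
12. route audit 545 days ago vs limit 540 → not met
Not met: 2, 3, 5, 6, 7, 10, 12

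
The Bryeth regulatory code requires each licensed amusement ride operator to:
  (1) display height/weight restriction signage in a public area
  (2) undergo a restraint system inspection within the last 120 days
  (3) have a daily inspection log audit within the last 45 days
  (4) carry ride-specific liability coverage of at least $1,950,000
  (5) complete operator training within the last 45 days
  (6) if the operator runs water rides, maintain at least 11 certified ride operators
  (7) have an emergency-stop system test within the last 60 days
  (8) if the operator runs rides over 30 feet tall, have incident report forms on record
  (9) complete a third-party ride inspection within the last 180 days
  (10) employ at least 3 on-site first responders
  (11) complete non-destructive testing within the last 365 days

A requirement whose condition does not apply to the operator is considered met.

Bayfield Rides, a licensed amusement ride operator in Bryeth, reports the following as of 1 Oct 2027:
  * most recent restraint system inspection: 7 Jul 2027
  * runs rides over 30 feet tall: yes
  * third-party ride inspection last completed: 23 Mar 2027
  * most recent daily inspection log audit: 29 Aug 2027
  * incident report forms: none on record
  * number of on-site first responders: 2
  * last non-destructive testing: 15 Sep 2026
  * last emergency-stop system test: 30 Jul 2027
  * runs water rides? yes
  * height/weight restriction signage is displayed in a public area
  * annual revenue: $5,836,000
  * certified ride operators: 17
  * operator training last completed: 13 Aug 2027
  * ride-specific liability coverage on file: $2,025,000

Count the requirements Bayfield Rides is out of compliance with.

6

1. height/weight restriction signage present → met
2. restraint system inspection 86 days ago vs limit 120 → met
3. daily inspection log audit 33 days ago vs limit 45 → met
4. ride-specific liability coverage $2,025,000 ≥ $1,950,000 → met
5. operator training 49 days ago vs limit 45 → not met
6. condition 'runs water rides' holds; certified ride operators 17 ≥ 11 → met
7. emergency-stop system test 63 days ago vs limit 60 → not met
8. condition 'runs rides over 30 feet tall' holds; incident report forms absent → not met
9. third-party ride inspection 192 days ago vs limit 180 → not met
10. on-site first responders 2 < 3 → not met
11. non-destructive testing 381 days ago vs limit 365 → not met
Not met: 6 of 11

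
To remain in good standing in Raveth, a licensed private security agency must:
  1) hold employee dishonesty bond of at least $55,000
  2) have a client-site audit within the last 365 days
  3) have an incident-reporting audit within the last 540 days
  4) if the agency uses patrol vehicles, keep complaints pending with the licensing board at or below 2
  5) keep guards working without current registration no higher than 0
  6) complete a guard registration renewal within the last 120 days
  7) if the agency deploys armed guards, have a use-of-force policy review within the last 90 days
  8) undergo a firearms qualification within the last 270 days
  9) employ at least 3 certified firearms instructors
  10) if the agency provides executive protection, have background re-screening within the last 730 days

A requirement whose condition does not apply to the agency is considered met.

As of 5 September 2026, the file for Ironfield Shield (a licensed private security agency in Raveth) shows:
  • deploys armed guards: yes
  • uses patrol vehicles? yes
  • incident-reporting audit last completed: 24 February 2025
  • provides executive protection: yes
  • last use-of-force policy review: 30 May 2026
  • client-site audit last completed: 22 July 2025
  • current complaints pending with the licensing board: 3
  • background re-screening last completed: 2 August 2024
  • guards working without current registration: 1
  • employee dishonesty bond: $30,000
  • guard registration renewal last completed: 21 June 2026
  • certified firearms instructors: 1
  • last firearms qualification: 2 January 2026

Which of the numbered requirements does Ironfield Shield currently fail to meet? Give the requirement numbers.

1, 2, 3, 4, 5, 7, 9, 10

1. employee dishonesty bond $30,000 < $55,000 → not met
2. client-site audit 410 days ago vs limit 365 → not met
3. incident-reporting audit 558 days ago vs limit 540 → not met
4. condition 'uses patrol vehicles' holds; complaints pending with the licensing board 3 > 2 → not met
5. guards working without current registration 1 > 0 → not met
6. guard registration renewal 76 days ago vs limit 120 → met
7. condition 'deploys armed guards' holds; use-of-force policy review 98 days ago vs limit 90 → not met
8. firearms qualification 246 days ago vs limit 270 → met
9. certified firearms instructors 1 < 3 → not met
10. condition 'provides executive protection' holds; background re-screening 764 days ago vs limit 730 → not met
Not met: 1, 2, 3, 4, 5, 7, 9, 10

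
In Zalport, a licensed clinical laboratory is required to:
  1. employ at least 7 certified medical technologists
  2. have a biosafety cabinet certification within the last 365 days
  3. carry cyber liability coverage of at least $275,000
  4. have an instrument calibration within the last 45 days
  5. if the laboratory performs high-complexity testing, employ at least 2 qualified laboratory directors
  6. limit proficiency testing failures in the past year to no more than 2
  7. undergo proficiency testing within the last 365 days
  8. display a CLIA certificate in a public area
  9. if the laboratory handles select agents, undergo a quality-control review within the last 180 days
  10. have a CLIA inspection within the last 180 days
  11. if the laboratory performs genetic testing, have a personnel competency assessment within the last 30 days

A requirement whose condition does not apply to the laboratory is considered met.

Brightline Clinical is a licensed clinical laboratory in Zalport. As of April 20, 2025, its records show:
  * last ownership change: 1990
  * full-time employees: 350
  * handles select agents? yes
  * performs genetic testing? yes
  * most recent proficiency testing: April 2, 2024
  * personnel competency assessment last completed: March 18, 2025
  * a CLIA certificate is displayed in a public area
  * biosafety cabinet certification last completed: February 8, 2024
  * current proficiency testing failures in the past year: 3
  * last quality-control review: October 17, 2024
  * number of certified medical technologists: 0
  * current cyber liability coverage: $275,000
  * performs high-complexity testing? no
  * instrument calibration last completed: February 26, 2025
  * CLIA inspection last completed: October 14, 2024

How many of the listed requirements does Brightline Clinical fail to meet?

1. certified medical technologists 0 < 7 → not met
2. biosafety cabinet certification 437 days ago vs limit 365 → not met
3. cyber liability coverage $275,000 ≥ $275,000 → met
4. instrument calibration 53 days ago vs limit 45 → not met
5. condition 'performs high-complexity testing' does not hold → requirement n/a → met
6. proficiency testing failures in the past year 3 > 2 → not met
7. proficiency testing 383 days ago vs limit 365 → not met
8. CLIA certificate present → met
9. condition 'handles select agents' holds; quality-control review 185 days ago vs limit 180 → not met
10. CLIA inspection 188 days ago vs limit 180 → not met
11. condition 'performs genetic testing' holds; personnel competency assessment 33 days ago vs limit 30 → not met
Not met: 8 of 11

8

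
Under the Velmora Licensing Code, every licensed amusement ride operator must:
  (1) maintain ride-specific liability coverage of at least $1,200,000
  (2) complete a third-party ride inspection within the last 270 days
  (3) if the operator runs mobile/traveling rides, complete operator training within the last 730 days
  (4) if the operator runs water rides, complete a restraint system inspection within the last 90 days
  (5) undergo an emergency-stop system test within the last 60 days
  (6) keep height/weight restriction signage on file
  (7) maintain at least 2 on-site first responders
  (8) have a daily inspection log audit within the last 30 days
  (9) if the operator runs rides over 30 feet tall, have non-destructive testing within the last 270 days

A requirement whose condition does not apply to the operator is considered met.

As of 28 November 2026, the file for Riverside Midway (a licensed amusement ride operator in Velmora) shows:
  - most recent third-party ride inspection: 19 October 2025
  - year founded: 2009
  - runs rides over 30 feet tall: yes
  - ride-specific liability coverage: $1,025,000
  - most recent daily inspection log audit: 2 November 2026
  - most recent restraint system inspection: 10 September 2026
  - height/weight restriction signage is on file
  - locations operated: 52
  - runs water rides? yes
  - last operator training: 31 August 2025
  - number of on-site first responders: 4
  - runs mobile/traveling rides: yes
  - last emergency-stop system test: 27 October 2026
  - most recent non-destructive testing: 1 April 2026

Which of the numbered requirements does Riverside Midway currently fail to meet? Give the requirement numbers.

1. ride-specific liability coverage $1,025,000 < $1,200,000 → not met
2. third-party ride inspection 405 days ago vs limit 270 → not met
3. condition 'runs mobile/traveling rides' holds; operator training 454 days ago vs limit 730 → met
4. condition 'runs water rides' holds; restraint system inspection 79 days ago vs limit 90 → met
5. emergency-stop system test 32 days ago vs limit 60 → met
6. height/weight restriction signage present → met
7. on-site first responders 4 ≥ 2 → met
8. daily inspection log audit 26 days ago vs limit 30 → met
9. condition 'runs rides over 30 feet tall' holds; non-destructive testing 241 days ago vs limit 270 → met
Not met: 1, 2

1, 2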